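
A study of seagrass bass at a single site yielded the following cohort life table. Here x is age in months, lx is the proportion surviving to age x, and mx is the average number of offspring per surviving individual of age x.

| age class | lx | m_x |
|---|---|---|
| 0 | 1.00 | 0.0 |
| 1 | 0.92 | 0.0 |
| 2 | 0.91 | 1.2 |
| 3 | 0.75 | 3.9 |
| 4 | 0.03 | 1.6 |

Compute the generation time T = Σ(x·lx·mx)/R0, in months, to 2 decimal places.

lx·mx: 0, 0, 1.092, 2.925, 0.048 → R0 = 4.065
x·lx·mx: 0, 0, 2.184, 8.775, 0.192 → Σ = 11.151
T = 11.151 / 4.065 = 2.743173… → 2.74

2.74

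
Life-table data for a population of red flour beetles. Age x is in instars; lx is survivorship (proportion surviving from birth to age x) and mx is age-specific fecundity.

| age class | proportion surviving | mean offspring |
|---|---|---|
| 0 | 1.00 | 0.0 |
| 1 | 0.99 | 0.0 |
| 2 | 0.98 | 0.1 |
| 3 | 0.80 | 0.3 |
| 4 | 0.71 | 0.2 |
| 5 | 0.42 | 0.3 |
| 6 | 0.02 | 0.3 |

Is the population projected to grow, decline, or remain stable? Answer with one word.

R0 = Σ lx·mx = 0 + 0 + 0.098 + 0.24 + 0.142 + 0.126 + 0.006 = 0.612
R0 < 1, so the population is declining.

declining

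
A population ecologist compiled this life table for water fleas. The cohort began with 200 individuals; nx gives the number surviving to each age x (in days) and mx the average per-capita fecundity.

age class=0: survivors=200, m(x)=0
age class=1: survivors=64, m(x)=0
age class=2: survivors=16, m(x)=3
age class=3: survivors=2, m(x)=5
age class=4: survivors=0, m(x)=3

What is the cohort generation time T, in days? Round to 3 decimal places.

lx = nx/n0 = nx/200: 1, 0.32, 0.08, 0.01, 0
lx·mx: 0, 0, 0.24, 0.05, 0 → R0 = 0.29
x·lx·mx: 0, 0, 0.48, 0.15, 0 → Σ = 0.63
T = 0.63 / 0.29 = 2.172414… → 2.172

2.172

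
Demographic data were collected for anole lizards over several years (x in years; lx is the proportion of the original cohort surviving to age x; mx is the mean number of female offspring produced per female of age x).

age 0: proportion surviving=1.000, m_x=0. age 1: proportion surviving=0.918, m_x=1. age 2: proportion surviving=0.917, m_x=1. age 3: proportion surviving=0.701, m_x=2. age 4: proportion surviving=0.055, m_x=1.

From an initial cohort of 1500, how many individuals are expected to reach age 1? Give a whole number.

Expected survivors = N0 · l_1 = 1500 × 0.918 = 1377 → 1377

1377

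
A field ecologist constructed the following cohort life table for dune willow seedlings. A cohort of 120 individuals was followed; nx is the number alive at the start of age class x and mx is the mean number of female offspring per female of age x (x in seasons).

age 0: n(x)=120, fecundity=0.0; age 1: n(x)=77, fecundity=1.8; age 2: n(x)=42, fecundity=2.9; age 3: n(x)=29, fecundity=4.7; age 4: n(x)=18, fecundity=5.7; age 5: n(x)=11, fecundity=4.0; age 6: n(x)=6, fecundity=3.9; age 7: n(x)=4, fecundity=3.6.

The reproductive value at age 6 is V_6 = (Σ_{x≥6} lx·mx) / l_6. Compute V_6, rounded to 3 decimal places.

6.300

lx = nx/n0 = nx/120: 1, 0.64167…, 0.35, 0.24167…, 0.15, 0.09167…, 0.05, 0.03333…
lx·mx for x ≥ 6: 0.195, 0.12… → sum = 0.315…
V_6 = 0.315… / l_6 = 0.315… / 0.05 = 6.3… → 6.300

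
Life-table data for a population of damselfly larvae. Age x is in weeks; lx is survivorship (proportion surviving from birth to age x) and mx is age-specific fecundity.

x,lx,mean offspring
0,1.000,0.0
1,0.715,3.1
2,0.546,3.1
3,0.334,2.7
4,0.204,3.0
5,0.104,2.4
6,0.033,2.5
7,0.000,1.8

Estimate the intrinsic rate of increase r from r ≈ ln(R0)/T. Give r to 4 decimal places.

R0 = Σ lx·mx = 0 + 2.2165 + 1.6926 + 0.9018 + 0.612 + 0.2496 + 0.0825 + 0 = 5.755
Σ x·lx·mx = 12.4981; T = 12.4981/5.755 = 2.17169…
r ≈ ln(R0)/T = ln(5.755)/2.17169… = 0.805854… → 0.8059

0.8059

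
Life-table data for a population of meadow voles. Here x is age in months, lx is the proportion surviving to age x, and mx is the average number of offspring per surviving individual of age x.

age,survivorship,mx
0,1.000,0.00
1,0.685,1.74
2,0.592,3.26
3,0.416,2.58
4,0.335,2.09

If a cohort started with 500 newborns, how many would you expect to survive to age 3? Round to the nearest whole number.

Expected survivors = N0 · l_3 = 500 × 0.416 = 208 → 208

208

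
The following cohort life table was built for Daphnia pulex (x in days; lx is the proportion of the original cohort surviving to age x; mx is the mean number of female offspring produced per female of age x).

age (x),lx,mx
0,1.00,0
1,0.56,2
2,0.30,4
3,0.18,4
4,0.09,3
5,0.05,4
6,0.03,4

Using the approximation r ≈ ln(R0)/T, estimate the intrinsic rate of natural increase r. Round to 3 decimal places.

0.552

R0 = Σ lx·mx = 0 + 1.12 + 1.2 + 0.72 + 0.27 + 0.2 + 0.12 = 3.63
Σ x·lx·mx = 8.48; T = 8.48/3.63 = 2.33609…
r ≈ ln(R0)/T = ln(3.63)/2.33609… = 0.55188… → 0.552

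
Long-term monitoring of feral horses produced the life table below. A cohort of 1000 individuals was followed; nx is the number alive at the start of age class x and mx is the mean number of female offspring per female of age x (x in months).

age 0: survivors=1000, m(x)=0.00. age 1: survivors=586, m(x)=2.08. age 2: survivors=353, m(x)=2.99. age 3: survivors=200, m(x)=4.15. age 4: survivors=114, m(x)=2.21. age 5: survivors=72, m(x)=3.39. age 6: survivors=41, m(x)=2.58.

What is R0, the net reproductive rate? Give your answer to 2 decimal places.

3.71

lx = nx/n0 = nx/1000: 1, 0.586, 0.353, 0.2, 0.114, 0.072, 0.041
lx·mx by age: 0, 1.21888, 1.05547, 0.83, 0.25194, 0.24408, 0.10578
R0 = Σ lx·mx = 3.70615 → 3.71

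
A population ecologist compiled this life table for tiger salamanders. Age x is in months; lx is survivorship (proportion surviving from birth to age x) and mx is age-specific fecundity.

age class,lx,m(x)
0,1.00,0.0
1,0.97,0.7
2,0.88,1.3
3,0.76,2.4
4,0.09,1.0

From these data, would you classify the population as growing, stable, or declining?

growing

R0 = Σ lx·mx = 0 + 0.679 + 1.144 + 1.824 + 0.09 = 3.737
R0 > 1, so the population is growing.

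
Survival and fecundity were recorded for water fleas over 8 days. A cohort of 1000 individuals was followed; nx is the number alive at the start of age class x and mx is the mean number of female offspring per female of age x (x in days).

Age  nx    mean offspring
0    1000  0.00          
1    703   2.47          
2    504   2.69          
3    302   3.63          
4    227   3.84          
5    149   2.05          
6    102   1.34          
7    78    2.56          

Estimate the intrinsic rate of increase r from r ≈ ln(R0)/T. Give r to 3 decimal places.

lx = nx/n0 = nx/1000: 1, 0.703, 0.504, 0.302, 0.227, 0.149, 0.102, 0.078
R0 = Σ lx·mx = 0 + 1.73641 + 1.35576 + 1.09626 + 0.87168 + 0.30545 + 0.13668 + 0.19968 = 5.70192
Σ x·lx·mx = 14.96852; T = 14.96852/5.70192 = 2.62517…
r ≈ ln(R0)/T = ln(5.70192)/2.62517… = 0.66312… → 0.663

0.663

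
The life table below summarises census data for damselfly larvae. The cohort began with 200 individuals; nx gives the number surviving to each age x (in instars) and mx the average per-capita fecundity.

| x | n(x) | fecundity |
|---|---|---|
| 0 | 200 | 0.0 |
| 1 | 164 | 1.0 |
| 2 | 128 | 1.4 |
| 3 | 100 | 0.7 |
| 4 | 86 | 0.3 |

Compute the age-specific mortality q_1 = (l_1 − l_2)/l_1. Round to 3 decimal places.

lx = nx/n0 = nx/200: 1, 0.82, 0.64, 0.5, 0.43
q_1 = (l_1 − l_2) / l_1 = (0.82 − 0.64) / 0.82
     = 0.18 / 0.82 = 0.219512… → 0.220

0.220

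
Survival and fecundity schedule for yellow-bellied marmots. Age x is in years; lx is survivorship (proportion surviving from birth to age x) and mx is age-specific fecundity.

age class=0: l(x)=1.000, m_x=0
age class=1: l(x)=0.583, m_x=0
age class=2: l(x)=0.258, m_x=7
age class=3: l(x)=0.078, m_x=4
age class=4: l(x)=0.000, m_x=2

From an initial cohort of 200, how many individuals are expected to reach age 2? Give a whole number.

52

Expected survivors = N0 · l_2 = 200 × 0.258 = 51.6 → 52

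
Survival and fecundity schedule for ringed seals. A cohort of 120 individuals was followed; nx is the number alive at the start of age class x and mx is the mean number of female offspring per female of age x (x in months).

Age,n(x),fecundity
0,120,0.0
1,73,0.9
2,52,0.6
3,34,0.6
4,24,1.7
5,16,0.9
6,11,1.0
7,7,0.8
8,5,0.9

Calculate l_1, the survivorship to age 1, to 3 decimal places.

l_1 = n_1/n_0 = 73/120 = 0.608333… → 0.608

0.608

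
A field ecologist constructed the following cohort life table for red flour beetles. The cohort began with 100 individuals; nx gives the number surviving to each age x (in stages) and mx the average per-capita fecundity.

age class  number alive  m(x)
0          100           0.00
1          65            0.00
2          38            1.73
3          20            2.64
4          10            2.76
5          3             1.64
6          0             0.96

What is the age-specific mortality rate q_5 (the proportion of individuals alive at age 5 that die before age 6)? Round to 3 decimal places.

lx = nx/n0 = nx/100: 1, 0.65, 0.38, 0.2, 0.1, 0.03, 0
q_5 = (l_5 − l_6) / l_5 = (0.03 − 0) / 0.03
     = 0.03 / 0.03 = 1 → 1.000

1.000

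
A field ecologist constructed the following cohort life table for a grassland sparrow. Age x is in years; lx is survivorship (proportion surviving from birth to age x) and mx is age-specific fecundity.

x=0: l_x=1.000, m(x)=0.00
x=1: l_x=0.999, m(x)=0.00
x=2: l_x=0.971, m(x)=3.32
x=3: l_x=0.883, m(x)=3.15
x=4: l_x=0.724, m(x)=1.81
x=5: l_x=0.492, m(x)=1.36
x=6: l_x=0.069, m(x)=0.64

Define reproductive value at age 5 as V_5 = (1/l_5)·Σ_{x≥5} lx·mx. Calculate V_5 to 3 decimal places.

lx·mx for x ≥ 5: 0.66912, 0.04416 → sum = 0.71328
V_5 = 0.71328 / l_5 = 0.71328 / 0.492 = 1.449756… → 1.450

1.450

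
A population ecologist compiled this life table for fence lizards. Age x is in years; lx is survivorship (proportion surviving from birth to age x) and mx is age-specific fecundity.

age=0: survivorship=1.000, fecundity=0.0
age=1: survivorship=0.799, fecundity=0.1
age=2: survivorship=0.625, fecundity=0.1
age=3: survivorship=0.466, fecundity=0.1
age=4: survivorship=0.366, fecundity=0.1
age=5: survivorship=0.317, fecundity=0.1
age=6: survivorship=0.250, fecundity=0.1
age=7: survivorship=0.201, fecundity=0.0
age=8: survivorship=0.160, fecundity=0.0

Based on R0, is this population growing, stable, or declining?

declining

R0 = Σ lx·mx = 0 + 0.0799 + 0.0625 + 0.0466 + 0.0366 + 0.0317 + 0.025 + 0 + 0 = 0.2823
R0 < 1, so the population is declining.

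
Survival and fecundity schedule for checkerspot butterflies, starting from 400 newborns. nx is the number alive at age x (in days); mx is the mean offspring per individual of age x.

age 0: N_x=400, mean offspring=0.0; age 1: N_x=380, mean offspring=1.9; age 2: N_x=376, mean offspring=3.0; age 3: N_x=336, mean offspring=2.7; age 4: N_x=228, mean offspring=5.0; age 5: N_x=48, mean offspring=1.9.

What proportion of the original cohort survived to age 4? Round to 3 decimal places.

l_4 = n_4/n_0 = 228/400 = 0.57 → 0.570

0.570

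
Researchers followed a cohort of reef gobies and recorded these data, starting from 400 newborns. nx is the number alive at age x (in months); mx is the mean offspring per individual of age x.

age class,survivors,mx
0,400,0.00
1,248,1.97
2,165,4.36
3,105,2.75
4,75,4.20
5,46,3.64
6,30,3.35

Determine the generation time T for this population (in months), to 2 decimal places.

lx = nx/n0 = nx/400: 1, 0.62, 0.4125, 0.2625, 0.1875, 0.115, 0.075
lx·mx: 0, 1.2214, 1.7985, 0.721875, 0.7875, 0.4186, 0.25125 → R0 = 5.199125
x·lx·mx: 0, 1.2214, 3.597, 2.165625, 3.15, 2.093, 1.5075 → Σ = 13.734525
T = 13.734525 / 5.199125 = 2.641699… → 2.64

2.64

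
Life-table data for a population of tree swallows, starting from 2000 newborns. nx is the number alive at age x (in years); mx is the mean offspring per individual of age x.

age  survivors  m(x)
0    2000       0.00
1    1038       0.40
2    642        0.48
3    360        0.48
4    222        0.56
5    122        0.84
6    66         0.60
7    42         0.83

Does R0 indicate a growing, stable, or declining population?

lx = nx/n0 = nx/2000: 1, 0.519, 0.321, 0.18, 0.111, 0.061, 0.033, 0.021
R0 = Σ lx·mx = 0 + 0.2076 + 0.15408 + 0.0864 + 0.06216 + 0.05124 + 0.0198 + 0.01743 = 0.59871
R0 < 1, so the population is declining.

declining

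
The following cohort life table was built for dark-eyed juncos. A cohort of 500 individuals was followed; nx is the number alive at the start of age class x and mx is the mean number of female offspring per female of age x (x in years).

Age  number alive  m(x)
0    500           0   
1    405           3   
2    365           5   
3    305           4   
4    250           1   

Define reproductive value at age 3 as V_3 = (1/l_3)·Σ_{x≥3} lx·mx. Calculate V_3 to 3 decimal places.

lx = nx/n0 = nx/500: 1, 0.81, 0.73, 0.61, 0.5
lx·mx for x ≥ 3: 2.44, 0.5 → sum = 2.94
V_3 = 2.94 / l_3 = 2.94 / 0.61 = 4.819672… → 4.820

4.820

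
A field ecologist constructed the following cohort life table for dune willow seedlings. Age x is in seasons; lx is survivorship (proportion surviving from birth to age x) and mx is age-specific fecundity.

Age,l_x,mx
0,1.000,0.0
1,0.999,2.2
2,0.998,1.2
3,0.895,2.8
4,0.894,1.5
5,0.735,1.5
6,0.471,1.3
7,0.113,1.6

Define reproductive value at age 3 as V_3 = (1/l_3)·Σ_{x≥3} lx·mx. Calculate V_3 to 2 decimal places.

lx·mx for x ≥ 3: 2.506, 1.341, 1.1025, 0.6123, 0.1808 → sum = 5.7426
V_3 = 5.7426 / l_3 = 5.7426 / 0.895 = 6.416313… → 6.42

6.42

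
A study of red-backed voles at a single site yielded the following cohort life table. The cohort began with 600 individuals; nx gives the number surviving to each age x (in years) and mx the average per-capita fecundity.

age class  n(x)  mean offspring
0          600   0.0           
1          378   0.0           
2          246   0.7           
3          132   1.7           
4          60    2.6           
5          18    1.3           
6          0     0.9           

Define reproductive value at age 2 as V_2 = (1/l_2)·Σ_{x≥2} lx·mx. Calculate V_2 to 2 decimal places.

lx = nx/n0 = nx/600: 1, 0.63, 0.41, 0.22, 0.1, 0.03, 0
lx·mx for x ≥ 2: 0.287, 0.374, 0.26, 0.039, 0 → sum = 0.96
V_2 = 0.96 / l_2 = 0.96 / 0.41 = 2.341463… → 2.34

2.34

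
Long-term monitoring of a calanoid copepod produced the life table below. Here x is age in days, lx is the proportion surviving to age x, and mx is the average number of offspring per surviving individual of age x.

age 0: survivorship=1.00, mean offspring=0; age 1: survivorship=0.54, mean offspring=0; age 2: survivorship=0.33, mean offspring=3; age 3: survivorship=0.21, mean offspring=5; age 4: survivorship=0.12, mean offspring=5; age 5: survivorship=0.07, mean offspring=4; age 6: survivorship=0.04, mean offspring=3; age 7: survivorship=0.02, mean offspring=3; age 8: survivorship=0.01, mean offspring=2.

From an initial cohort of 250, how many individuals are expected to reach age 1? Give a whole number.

135

Expected survivors = N0 · l_1 = 250 × 0.54 = 135 → 135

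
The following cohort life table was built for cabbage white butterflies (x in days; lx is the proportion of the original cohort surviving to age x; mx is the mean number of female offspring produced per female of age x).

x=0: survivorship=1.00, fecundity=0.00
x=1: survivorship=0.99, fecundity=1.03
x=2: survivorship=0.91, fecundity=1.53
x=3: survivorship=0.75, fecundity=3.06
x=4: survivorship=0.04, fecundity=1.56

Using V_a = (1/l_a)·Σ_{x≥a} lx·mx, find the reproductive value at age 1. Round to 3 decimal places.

4.818

lx·mx for x ≥ 1: 1.0197, 1.3923, 2.295, 0.0624 → sum = 4.7694
V_1 = 4.7694 / l_1 = 4.7694 / 0.99 = 4.817576… → 4.818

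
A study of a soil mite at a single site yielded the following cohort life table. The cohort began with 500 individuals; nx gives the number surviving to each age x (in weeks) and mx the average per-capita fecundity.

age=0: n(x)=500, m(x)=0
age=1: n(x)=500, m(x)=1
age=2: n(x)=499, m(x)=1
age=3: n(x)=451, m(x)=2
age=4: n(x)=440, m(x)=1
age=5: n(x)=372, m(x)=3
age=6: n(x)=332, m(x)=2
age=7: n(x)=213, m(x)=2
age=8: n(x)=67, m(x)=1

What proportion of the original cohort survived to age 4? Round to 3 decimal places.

l_4 = n_4/n_0 = 440/500 = 0.88 → 0.880

0.880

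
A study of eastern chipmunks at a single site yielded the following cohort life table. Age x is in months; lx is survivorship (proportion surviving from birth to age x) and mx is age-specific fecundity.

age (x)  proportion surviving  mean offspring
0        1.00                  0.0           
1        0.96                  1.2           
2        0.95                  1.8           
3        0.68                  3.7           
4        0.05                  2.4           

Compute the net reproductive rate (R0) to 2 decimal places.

5.50

lx·mx by age: 0, 1.152, 1.71, 2.516, 0.12
R0 = Σ lx·mx = 5.498 → 5.50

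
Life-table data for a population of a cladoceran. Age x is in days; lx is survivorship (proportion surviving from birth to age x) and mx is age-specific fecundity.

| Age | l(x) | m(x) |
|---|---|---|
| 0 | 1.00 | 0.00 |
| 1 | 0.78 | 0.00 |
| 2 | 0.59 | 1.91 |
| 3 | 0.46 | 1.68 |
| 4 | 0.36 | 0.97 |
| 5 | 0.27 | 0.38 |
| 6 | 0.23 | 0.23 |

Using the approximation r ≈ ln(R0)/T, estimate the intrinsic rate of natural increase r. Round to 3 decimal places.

R0 = Σ lx·mx = 0 + 0 + 1.1269 + 0.7728 + 0.3492 + 0.1026 + 0.0529 = 2.4044
Σ x·lx·mx = 6.7994; T = 6.7994/2.4044 = 2.8279…
r ≈ ln(R0)/T = ln(2.4044)/2.8279… = 0.31023… → 0.310

0.310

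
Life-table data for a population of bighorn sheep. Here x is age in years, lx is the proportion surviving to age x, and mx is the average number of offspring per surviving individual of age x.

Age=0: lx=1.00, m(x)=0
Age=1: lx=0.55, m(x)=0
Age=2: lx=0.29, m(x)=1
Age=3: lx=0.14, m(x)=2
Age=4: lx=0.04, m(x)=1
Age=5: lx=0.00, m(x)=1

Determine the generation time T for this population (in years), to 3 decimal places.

2.590

lx·mx: 0, 0, 0.29, 0.28, 0.04, 0 → R0 = 0.61
x·lx·mx: 0, 0, 0.58, 0.84, 0.16, 0 → Σ = 1.58
T = 1.58 / 0.61 = 2.590164… → 2.590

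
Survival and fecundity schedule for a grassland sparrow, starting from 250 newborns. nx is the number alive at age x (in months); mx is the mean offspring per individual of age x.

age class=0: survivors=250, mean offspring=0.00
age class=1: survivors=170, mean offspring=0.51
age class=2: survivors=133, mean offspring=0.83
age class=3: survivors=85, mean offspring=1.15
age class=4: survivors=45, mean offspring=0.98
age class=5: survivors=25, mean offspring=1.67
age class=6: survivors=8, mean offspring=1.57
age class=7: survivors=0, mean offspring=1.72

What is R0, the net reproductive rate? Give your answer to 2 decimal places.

lx = nx/n0 = nx/250: 1, 0.68, 0.532, 0.34, 0.18, 0.1, 0.032, 0
lx·mx by age: 0, 0.3468, 0.44156, 0.391, 0.1764, 0.167, 0.05024, 0
R0 = Σ lx·mx = 1.573 → 1.57

1.57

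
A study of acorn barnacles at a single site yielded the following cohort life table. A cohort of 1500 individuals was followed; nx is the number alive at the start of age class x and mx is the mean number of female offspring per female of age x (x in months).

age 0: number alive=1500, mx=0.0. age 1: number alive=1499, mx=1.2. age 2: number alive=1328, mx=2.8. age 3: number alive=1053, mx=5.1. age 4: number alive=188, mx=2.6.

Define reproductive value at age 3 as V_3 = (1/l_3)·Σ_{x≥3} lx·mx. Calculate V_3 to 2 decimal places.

lx = nx/n0 = nx/1500: 1, 0.99933…, 0.88533…, 0.702, 0.12533…
lx·mx for x ≥ 3: 3.5802, 0.325867… → sum = 3.906067…
V_3 = 3.906067… / l_3 = 3.906067… / 0.702 = 5.564198… → 5.56

5.56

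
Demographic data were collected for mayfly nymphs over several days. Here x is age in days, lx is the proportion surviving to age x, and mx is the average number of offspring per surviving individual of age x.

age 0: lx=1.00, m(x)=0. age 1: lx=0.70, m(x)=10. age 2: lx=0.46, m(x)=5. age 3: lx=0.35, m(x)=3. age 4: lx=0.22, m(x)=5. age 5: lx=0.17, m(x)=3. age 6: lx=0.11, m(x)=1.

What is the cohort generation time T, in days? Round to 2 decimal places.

1.85

lx·mx: 0, 7, 2.3, 1.05, 1.1, 0.51, 0.11 → R0 = 12.07
x·lx·mx: 0, 7, 4.6, 3.15, 4.4, 2.55, 0.66 → Σ = 22.36
T = 22.36 / 12.07 = 1.852527… → 1.85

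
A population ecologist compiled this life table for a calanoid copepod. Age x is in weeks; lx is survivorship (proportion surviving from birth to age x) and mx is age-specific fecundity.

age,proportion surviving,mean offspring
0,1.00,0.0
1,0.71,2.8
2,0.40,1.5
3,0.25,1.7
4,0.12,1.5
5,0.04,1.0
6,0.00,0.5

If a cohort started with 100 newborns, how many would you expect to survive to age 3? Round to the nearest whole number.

Expected survivors = N0 · l_3 = 100 × 0.25 = 25 → 25

25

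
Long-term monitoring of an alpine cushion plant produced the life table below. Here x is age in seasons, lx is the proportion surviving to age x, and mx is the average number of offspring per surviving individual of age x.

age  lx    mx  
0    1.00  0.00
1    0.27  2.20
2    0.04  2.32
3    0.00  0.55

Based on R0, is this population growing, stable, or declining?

R0 = Σ lx·mx = 0 + 0.594 + 0.0928 + 0 = 0.6868
R0 < 1, so the population is declining.

declining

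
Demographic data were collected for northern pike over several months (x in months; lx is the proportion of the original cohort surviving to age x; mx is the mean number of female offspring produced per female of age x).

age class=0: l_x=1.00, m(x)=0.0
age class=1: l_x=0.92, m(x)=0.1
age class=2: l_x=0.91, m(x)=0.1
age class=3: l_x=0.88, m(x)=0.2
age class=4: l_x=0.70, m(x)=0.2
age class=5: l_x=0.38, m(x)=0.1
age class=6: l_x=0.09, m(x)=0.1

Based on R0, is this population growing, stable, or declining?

declining

R0 = Σ lx·mx = 0 + 0.092 + 0.091 + 0.176 + 0.14 + 0.038 + 0.009 = 0.546
R0 < 1, so the population is declining.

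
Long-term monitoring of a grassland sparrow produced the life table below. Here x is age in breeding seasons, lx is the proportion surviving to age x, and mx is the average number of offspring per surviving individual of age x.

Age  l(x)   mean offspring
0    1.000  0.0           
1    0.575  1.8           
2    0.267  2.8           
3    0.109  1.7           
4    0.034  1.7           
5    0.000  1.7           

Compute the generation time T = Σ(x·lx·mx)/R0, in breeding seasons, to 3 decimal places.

1.638

lx·mx: 0, 1.035, 0.7476, 0.1853, 0.0578, 0 → R0 = 2.0257
x·lx·mx: 0, 1.035, 1.4952, 0.5559, 0.2312, 0 → Σ = 3.3173
T = 3.3173 / 2.0257 = 1.637607… → 1.638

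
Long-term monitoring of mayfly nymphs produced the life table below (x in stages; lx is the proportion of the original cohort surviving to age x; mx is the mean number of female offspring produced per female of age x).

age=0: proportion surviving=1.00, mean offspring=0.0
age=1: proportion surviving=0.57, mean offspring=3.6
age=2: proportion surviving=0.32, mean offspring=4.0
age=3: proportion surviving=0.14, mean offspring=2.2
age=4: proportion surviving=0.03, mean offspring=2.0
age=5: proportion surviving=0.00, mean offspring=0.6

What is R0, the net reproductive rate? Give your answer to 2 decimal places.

3.70

lx·mx by age: 0, 2.052, 1.28, 0.308, 0.06, 0
R0 = Σ lx·mx = 3.7 → 3.70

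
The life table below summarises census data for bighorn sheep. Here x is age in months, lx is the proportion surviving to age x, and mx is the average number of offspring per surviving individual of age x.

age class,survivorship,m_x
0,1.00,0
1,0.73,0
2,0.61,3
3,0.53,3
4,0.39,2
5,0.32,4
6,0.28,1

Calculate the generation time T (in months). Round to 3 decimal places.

3.408

lx·mx: 0, 0, 1.83, 1.59, 0.78, 1.28, 0.28 → R0 = 5.76
x·lx·mx: 0, 0, 3.66, 4.77, 3.12, 6.4, 1.68 → Σ = 19.63
T = 19.63 / 5.76 = 3.407986… → 3.408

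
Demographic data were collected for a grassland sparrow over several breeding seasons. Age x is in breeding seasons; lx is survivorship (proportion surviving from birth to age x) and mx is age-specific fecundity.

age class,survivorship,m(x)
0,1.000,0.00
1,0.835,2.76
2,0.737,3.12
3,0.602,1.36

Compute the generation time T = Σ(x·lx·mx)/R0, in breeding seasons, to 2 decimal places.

1.73

lx·mx: 0, 2.3046, 2.29944, 0.81872 → R0 = 5.42276
x·lx·mx: 0, 2.3046, 4.59888, 2.45616 → Σ = 9.35964
T = 9.35964 / 5.42276 = 1.725992… → 1.73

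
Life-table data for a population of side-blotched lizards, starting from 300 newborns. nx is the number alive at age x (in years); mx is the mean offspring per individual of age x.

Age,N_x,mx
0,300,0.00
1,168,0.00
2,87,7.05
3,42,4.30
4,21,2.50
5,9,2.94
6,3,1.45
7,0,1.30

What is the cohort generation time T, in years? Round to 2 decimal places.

2.44

lx = nx/n0 = nx/300: 1, 0.56, 0.29, 0.14, 0.07, 0.03, 0.01, 0
lx·mx: 0, 0, 2.0445, 0.602, 0.175, 0.0882, 0.0145, 0 → R0 = 2.9242
x·lx·mx: 0, 0, 4.089, 1.806, 0.7, 0.441, 0.087, 0 → Σ = 7.123
T = 7.123 / 2.9242 = 2.43588… → 2.44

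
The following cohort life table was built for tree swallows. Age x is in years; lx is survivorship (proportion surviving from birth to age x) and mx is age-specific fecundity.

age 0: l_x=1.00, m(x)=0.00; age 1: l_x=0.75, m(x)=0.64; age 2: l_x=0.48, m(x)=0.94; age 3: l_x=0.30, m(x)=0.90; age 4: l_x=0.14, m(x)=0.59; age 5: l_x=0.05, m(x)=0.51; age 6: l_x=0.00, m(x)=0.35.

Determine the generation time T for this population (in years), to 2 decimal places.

lx·mx: 0, 0.48, 0.4512, 0.27, 0.0826, 0.0255, 0 → R0 = 1.3093
x·lx·mx: 0, 0.48, 0.9024, 0.81, 0.3304, 0.1275, 0 → Σ = 2.6503
T = 2.6503 / 1.3093 = 2.024211… → 2.02

2.02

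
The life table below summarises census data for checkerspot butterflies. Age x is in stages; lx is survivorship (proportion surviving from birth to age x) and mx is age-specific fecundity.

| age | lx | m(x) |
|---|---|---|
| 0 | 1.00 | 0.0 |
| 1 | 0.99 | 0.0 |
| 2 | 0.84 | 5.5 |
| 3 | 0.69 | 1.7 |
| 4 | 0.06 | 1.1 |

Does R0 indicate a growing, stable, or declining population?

growing

R0 = Σ lx·mx = 0 + 0 + 4.62 + 1.173 + 0.066 = 5.859
R0 > 1, so the population is growing.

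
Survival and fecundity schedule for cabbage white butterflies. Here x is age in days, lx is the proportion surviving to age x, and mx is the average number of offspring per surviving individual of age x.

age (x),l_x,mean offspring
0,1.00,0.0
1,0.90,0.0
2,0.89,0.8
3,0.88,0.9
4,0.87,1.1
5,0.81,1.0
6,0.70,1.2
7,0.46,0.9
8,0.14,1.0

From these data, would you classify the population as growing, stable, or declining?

R0 = Σ lx·mx = 0 + 0 + 0.712 + 0.792 + 0.957 + 0.81 + 0.84 + 0.414 + 0.14 = 4.665
R0 > 1, so the population is growing.

growing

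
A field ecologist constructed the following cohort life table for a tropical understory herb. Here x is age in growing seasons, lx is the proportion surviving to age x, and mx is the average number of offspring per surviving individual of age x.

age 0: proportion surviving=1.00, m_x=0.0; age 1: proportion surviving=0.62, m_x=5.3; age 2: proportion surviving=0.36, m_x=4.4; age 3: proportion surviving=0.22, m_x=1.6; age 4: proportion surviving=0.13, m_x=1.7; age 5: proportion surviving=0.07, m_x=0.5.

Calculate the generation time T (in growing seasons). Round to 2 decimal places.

lx·mx: 0, 3.286, 1.584, 0.352, 0.221, 0.035 → R0 = 5.478
x·lx·mx: 0, 3.286, 3.168, 1.056, 0.884, 0.175 → Σ = 8.569
T = 8.569 / 5.478 = 1.564257… → 1.56

1.56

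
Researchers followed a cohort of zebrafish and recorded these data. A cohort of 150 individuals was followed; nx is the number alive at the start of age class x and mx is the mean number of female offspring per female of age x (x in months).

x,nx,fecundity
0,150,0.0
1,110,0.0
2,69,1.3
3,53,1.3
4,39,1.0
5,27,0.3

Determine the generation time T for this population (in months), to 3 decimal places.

2.832

lx = nx/n0 = nx/150: 1, 0.73333…, 0.46, 0.35333…, 0.26, 0.18
lx·mx: 0, 0, 0.598, 0.459333…, 0.26, 0.054 → R0 = 1.371333…
x·lx·mx: 0, 0, 1.196, 1.378…, 1.04, 0.27 → Σ = 3.884…
T = 3.884… / 1.371333… = 2.83228… → 2.832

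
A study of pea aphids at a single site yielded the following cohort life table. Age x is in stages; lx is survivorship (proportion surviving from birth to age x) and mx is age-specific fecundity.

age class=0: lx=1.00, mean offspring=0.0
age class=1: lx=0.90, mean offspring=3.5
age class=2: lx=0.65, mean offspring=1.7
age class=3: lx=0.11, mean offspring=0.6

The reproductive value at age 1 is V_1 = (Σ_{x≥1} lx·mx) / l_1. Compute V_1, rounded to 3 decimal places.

lx·mx for x ≥ 1: 3.15, 1.105, 0.066 → sum = 4.321
V_1 = 4.321 / l_1 = 4.321 / 0.9 = 4.801111… → 4.801

4.801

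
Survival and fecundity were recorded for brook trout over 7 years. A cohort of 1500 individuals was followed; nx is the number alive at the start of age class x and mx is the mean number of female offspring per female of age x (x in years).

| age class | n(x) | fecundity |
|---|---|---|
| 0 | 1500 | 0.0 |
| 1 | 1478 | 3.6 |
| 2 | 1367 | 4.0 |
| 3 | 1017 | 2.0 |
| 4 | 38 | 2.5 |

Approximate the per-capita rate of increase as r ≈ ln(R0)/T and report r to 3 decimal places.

1.223

lx = nx/n0 = nx/1500: 1, 0.98533…, 0.91133…, 0.678, 0.02533…
R0 = Σ lx·mx = 0 + 3.5472… + 3.64533… + 1.356 + 0.06333… = 8.611867…
Σ x·lx·mx = 15.1592…; T = 15.1592…/8.611867… = 1.76027…
r ≈ ln(R0)/T = ln(8.611867…)/1.76027… = 1.22319… → 1.223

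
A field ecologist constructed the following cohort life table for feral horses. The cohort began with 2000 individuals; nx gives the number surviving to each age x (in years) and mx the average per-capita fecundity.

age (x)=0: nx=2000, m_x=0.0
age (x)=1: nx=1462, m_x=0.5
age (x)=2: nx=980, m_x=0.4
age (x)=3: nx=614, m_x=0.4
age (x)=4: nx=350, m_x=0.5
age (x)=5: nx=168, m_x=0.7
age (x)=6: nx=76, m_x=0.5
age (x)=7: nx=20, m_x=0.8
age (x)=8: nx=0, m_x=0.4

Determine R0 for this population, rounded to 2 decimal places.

0.86

lx = nx/n0 = nx/2000: 1, 0.731, 0.49, 0.307, 0.175, 0.084, 0.038, 0.01, 0
lx·mx by age: 0, 0.3655, 0.196, 0.1228, 0.0875, 0.0588, 0.019, 0.008, 0
R0 = Σ lx·mx = 0.8576 → 0.86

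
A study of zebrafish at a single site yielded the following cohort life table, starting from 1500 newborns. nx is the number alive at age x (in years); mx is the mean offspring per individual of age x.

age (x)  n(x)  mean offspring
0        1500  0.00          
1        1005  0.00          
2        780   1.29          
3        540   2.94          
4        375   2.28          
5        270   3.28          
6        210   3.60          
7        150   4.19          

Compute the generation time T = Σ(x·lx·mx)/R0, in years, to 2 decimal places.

lx = nx/n0 = nx/1500: 1, 0.67, 0.52, 0.36, 0.25, 0.18, 0.14, 0.1
lx·mx: 0, 0, 0.6708, 1.0584, 0.57, 0.5904, 0.504, 0.419 → R0 = 3.8126
x·lx·mx: 0, 0, 1.3416, 3.1752, 2.28, 2.952, 3.024, 2.933 → Σ = 15.7058
T = 15.7058 / 3.8126 = 4.119446… → 4.12

4.12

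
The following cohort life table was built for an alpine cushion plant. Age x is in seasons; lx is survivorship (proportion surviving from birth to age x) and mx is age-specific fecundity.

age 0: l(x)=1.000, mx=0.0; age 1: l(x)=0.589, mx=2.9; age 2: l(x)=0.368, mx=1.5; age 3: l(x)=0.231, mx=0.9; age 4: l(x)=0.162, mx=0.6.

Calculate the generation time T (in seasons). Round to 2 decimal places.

lx·mx: 0, 1.7081, 0.552, 0.2079, 0.0972 → R0 = 2.5652
x·lx·mx: 0, 1.7081, 1.104, 0.6237, 0.3888 → Σ = 3.8246
T = 3.8246 / 2.5652 = 1.490956… → 1.49

1.49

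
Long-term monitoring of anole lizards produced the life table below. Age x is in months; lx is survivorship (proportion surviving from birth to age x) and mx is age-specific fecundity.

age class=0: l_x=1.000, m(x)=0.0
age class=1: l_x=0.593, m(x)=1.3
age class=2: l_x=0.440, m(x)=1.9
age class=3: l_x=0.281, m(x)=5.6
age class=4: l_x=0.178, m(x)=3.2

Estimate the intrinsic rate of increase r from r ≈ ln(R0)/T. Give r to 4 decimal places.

0.5250

R0 = Σ lx·mx = 0 + 0.7709 + 0.836 + 1.5736 + 0.5696 = 3.7501
Σ x·lx·mx = 9.4421; T = 9.4421/3.7501 = 2.51783…
r ≈ ln(R0)/T = ln(3.7501)/2.51783… = 0.52497… → 0.5250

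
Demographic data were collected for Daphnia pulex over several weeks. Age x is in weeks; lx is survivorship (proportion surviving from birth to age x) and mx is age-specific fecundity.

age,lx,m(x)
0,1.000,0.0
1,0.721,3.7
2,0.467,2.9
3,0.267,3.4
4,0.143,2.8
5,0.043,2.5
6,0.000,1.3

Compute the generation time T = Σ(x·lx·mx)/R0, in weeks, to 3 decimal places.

1.883

lx·mx: 0, 2.6677, 1.3543, 0.9078, 0.4004, 0.1075, 0 → R0 = 5.4377
x·lx·mx: 0, 2.6677, 2.7086, 2.7234, 1.6016, 0.5375, 0 → Σ = 10.2388
T = 10.2388 / 5.4377 = 1.882928… → 1.883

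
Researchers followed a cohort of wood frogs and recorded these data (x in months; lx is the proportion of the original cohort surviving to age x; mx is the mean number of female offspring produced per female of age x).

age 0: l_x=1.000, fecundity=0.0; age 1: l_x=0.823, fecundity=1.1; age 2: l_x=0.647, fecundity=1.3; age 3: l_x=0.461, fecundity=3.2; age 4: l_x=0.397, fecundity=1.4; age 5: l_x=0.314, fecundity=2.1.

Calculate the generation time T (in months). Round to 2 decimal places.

lx·mx: 0, 0.9053, 0.8411, 1.4752, 0.5558, 0.6594 → R0 = 4.4368
x·lx·mx: 0, 0.9053, 1.6822, 4.4256, 2.2232, 3.297 → Σ = 12.5333
T = 12.5333 / 4.4368 = 2.824851… → 2.82

2.82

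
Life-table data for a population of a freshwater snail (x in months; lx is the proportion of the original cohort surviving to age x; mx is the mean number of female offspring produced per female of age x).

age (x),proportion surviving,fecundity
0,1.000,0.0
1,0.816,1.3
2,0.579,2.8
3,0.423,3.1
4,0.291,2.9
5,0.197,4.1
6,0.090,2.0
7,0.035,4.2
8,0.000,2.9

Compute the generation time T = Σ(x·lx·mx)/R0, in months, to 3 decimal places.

lx·mx: 0, 1.0608, 1.6212, 1.3113, 0.8439, 0.8077, 0.18, 0.147, 0 → R0 = 5.9719
x·lx·mx: 0, 1.0608, 3.2424, 3.9339, 3.3756, 4.0385, 1.08, 1.029, 0 → Σ = 17.7602
T = 17.7602 / 5.9719 = 2.973961… → 2.974

2.974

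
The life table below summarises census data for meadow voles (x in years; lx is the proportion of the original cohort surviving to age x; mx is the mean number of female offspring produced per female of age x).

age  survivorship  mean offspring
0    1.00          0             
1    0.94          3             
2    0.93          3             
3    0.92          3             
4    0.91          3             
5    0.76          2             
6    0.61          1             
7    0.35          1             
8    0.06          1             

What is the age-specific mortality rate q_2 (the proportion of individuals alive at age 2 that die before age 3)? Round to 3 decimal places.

q_2 = (l_2 − l_3) / l_2 = (0.93 − 0.92) / 0.93
     = 0.01 / 0.93 = 0.010753… → 0.011

0.011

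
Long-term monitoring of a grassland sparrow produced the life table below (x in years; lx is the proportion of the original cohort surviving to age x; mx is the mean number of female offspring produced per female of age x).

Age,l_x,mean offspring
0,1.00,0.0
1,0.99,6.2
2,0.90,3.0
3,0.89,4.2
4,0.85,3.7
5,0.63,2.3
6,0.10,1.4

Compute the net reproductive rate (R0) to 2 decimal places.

17.31

lx·mx by age: 0, 6.138, 2.7, 3.738, 3.145, 1.449, 0.14
R0 = Σ lx·mx = 17.31 → 17.31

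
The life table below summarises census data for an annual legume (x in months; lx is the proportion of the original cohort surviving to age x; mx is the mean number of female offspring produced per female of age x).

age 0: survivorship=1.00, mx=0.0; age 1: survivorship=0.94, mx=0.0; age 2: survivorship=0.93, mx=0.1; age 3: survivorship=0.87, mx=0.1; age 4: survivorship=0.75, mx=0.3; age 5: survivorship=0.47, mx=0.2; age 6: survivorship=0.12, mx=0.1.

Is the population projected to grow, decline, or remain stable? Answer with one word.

R0 = Σ lx·mx = 0 + 0 + 0.093 + 0.087 + 0.225 + 0.094 + 0.012 = 0.511
R0 < 1, so the population is declining.

declining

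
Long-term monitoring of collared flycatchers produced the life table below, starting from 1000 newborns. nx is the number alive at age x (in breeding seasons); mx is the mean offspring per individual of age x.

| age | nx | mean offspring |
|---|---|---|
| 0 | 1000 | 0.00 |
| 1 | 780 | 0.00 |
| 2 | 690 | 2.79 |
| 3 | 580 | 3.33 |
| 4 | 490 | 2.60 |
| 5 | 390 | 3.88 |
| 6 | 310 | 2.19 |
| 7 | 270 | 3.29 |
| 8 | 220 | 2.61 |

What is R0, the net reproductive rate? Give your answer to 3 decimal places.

8.785

lx = nx/n0 = nx/1000: 1, 0.78, 0.69, 0.58, 0.49, 0.39, 0.31, 0.27, 0.22
lx·mx by age: 0, 0, 1.9251, 1.9314, 1.274, 1.5132, 0.6789, 0.8883, 0.5742
R0 = Σ lx·mx = 8.7851 → 8.785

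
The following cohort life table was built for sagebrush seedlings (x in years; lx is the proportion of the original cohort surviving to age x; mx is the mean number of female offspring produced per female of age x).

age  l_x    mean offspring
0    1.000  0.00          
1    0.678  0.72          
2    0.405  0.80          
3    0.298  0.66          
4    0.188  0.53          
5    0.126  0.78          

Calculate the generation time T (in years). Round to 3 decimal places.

2.168

lx·mx: 0, 0.48816, 0.324, 0.19668, 0.09964, 0.09828 → R0 = 1.20676
x·lx·mx: 0, 0.48816, 0.648, 0.59004, 0.39856, 0.4914 → Σ = 2.61616
T = 2.61616 / 1.20676 = 2.167921… → 2.168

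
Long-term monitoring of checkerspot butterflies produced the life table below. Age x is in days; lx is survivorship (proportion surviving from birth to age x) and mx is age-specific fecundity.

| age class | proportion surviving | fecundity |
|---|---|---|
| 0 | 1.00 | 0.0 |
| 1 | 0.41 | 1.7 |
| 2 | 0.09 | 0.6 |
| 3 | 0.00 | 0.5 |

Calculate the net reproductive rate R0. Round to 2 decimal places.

0.75

lx·mx by age: 0, 0.697, 0.054, 0
R0 = Σ lx·mx = 0.751 → 0.75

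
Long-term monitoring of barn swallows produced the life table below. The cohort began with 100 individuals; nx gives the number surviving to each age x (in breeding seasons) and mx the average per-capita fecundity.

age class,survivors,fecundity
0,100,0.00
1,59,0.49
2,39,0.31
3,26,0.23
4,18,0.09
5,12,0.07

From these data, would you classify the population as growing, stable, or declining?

lx = nx/n0 = nx/100: 1, 0.59, 0.39, 0.26, 0.18, 0.12
R0 = Σ lx·mx = 0 + 0.2891 + 0.1209 + 0.0598 + 0.0162 + 0.0084 = 0.4944
R0 < 1, so the population is declining.

declining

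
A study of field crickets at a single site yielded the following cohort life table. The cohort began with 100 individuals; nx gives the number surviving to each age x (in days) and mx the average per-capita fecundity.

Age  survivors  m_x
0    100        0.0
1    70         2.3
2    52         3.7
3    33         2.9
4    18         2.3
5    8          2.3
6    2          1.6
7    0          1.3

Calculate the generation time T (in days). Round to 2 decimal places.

lx = nx/n0 = nx/100: 1, 0.7, 0.52, 0.33, 0.18, 0.08, 0.02, 0
lx·mx: 0, 1.61, 1.924, 0.957, 0.414, 0.184, 0.032, 0 → R0 = 5.121
x·lx·mx: 0, 1.61, 3.848, 2.871, 1.656, 0.92, 0.192, 0 → Σ = 11.097
T = 11.097 / 5.121 = 2.16696… → 2.17

2.17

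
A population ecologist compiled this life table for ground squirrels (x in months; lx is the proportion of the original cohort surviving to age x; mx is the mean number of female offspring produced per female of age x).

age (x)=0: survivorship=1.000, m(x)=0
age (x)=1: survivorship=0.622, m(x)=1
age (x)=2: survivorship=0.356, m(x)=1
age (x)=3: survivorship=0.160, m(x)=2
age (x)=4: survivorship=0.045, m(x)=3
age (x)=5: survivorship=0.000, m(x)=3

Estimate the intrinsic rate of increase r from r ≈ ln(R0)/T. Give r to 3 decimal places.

0.182

R0 = Σ lx·mx = 0 + 0.622 + 0.356 + 0.32 + 0.135 + 0 = 1.433
Σ x·lx·mx = 2.834; T = 2.834/1.433 = 1.97767…
r ≈ ln(R0)/T = ln(1.433)/1.97767… = 0.18192… → 0.182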